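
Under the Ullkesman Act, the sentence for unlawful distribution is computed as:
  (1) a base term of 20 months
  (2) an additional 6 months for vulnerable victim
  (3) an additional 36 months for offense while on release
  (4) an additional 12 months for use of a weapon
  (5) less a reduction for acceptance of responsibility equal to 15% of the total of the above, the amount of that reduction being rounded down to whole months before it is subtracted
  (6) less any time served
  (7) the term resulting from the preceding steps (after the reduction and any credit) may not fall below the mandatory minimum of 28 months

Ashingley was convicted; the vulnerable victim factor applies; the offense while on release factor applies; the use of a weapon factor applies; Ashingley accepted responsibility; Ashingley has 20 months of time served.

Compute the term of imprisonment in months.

43 months

Vulnerable victim enhancement: +6 months
Offense while on release enhancement: +36 months
Use of a weapon enhancement: +12 months
Adjusted term: 20 months + 6 months + 36 months + 12 months = 74 months
Acceptance of responsibility reduction: 15% of 74 months = 11 months (rounded down)
After reduction: 74 − 11 = 63 months
Less time served: 63 months − 20 months = 43 months
Minimum 28 months: 43 months meets the minimum, no increase.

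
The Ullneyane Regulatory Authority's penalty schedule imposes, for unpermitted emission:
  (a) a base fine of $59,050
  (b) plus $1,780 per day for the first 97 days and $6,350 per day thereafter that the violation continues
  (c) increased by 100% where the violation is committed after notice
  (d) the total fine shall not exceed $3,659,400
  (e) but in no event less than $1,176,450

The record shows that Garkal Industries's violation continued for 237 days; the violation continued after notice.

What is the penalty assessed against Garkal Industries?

$2,241,420

First 97 days: 97 × $1,780 = $172,660
Remaining days: (237 − 97) × $6,350 = $889,000
Per-day component: $172,660 + $889,000 = $1,061,660
Base plus per-day: $59,050 + $1,061,660 = $1,120,710
Enhancement: 100% of $1,120,710 = $1,120,710
Enhanced fine: $1,120,710 + $1,120,710 = $2,241,420
Cap at $3,659,400: $2,241,420 is within the cap, no reduction.
Minimum $1,176,450: $2,241,420 meets the minimum, no increase.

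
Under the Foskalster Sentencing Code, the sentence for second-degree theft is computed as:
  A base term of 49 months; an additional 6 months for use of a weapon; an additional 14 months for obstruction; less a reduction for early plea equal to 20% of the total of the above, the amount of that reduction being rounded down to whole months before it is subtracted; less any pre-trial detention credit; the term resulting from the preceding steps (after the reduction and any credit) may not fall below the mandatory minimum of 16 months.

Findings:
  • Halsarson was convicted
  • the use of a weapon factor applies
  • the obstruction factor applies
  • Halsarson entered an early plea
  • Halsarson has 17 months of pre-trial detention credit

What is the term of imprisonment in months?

39 months

Use of a weapon enhancement: +6 months
Obstruction enhancement: +14 months
Adjusted term: 49 months + 6 months + 14 months = 69 months
Early plea reduction: 20% of 69 months = 13 months (rounded down)
After reduction: 69 − 13 = 56 months
Less pre-trial detention credit: 56 months − 17 months = 39 months
Minimum 16 months: 39 months meets the minimum, no increase.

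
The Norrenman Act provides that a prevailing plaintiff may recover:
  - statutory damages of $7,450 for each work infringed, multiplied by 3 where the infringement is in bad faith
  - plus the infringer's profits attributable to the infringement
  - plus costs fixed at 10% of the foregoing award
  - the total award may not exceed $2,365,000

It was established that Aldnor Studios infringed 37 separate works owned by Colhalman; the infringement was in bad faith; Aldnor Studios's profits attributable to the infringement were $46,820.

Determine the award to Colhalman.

$961,147

Statutory damages: 37 × $7,450 = $275,650
Trebled: 3 × $275,650 = $826,950
Combined award: $826,950 + $46,820 = $873,770
Costs: 10% of $873,770 = $87,377
Award plus costs: $873,770 + $87,377 = $961,147
Cap at $2,365,000: $961,147 is within the cap, no reduction.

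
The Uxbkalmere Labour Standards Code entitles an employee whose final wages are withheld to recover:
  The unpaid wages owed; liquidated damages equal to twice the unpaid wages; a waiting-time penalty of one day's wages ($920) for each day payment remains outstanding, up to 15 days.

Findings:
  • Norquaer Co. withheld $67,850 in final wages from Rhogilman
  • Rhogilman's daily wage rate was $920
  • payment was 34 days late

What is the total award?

$217,350

Doubled: 2 × $67,850 = $135,700
Penalty days: min(34, 15) = 15
Waiting-time penalty: 15 × $920 = $13,800
Total award: $67,850 + $135,700 + $13,800 = $217,350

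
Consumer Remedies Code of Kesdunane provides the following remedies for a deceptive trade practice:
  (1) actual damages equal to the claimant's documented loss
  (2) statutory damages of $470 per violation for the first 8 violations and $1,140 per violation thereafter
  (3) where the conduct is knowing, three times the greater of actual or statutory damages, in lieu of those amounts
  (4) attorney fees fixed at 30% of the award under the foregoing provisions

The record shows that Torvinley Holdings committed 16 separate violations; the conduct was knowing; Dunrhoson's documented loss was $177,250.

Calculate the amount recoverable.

First 8 violations: 8 × $470 = $3,760
Remaining violations: (16 − 8) × $1,140 = $9,120
Statutory damages: $3,760 + $9,120 = $12,880
Greater of actual damages ($177,250) or statutory damages ($12,880): $177,250
Trebled: 3 × $177,250 = $531,750
Attorney fees: 30% of $531,750 = $159,525
Total recovery: $531,750 + $159,525 = $691,275

$691,275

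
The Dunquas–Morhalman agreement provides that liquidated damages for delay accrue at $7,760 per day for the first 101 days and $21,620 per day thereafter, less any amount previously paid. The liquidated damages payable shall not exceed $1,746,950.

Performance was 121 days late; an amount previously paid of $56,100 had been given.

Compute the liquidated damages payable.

Liquidated damages: $1,160,060

First 101 days: 101 × $7,760 = $783,760
Remaining days: (121 − 101) × $21,620 = $432,400
Accrued per-day damages: $783,760 + $432,400 = $1,216,160
Less amount previously paid: $1,216,160 − $56,100 = $1,160,060
Cap at $1,746,950: $1,160,060 is within the cap, no reduction.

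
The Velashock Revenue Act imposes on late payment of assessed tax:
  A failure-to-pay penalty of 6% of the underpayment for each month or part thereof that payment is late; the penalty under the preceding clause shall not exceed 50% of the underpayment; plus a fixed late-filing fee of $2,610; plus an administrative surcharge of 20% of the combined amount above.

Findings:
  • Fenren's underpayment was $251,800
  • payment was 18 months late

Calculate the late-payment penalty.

Accrued rate: 6% × 18 = 108%, capped at 50% → 50%
Failure-to-pay penalty: 50% of $251,800 = $125,900
Penalty before surcharge: $125,900 + $2,610 = $128,510
Administrative surcharge: 20% of $128,510 = $25,702
Total penalty: $128,510 + $25,702 = $154,212

Penalty: $154,212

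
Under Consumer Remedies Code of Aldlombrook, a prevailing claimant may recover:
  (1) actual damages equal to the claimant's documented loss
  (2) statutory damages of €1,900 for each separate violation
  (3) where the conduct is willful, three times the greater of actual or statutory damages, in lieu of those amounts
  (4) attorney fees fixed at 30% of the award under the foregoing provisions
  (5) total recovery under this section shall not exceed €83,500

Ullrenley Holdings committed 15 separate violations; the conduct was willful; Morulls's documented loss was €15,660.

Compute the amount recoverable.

€83,500

Statutory damages: 15 × €1,900 = €28,500
Greater of actual damages (€15,660) or statutory damages (€28,500): €28,500
Trebled: 3 × €28,500 = €85,500
Attorney fees: 30% of €85,500 = €25,650
Total before cap: €85,500 + €25,650 = €111,150
Cap at €83,500: €111,150 exceeds the cap → €83,500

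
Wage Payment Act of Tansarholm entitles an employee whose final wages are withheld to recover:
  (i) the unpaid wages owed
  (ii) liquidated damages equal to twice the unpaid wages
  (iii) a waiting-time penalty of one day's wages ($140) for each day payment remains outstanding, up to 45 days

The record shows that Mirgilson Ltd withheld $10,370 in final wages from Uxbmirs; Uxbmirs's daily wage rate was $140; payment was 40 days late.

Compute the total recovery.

Total award: $36,710

Doubled: 2 × $10,370 = $20,740
Penalty days: min(40, 45) = 40
Waiting-time penalty: 40 × $140 = $5,600
Total award: $10,370 + $20,740 + $5,600 = $36,710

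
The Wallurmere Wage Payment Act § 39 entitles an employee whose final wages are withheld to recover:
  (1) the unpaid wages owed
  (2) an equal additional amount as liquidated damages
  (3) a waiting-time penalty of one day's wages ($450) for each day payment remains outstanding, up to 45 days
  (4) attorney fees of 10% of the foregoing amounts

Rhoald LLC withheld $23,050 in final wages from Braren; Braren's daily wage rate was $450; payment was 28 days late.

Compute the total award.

Liquidated damages (equal amount): $23,050
Penalty days: min(28, 45) = 28
Waiting-time penalty: 28 × $450 = $12,600
Subtotal: $23,050 + $23,050 + $12,600 = $58,700
Attorney fees: 10% of $58,700 = $5,870
Total award: $58,700 + $5,870 = $64,570

$64,570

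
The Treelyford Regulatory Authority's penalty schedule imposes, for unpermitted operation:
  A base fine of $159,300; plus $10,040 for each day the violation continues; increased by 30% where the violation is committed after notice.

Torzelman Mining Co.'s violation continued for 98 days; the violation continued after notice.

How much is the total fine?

Per-day component: 98 × $10,040 = $983,920
Base plus per-day: $159,300 + $983,920 = $1,143,220
Enhancement: 30% of $1,143,220 = $342,966
Enhanced fine: $1,143,220 + $342,966 = $1,486,186

$1,486,186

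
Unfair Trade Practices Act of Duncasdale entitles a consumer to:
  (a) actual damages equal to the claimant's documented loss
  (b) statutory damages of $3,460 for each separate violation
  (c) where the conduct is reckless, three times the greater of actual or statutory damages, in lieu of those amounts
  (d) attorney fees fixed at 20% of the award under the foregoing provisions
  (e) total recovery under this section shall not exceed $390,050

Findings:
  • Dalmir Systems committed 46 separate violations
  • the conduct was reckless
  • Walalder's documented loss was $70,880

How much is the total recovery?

Statutory damages: 46 × $3,460 = $159,160
Greater of actual damages ($70,880) or statutory damages ($159,160): $159,160
Trebled: 3 × $159,160 = $477,480
Attorney fees: 20% of $477,480 = $95,496
Total before cap: $477,480 + $95,496 = $572,976
Cap at $390,050: $572,976 exceeds the cap → $390,050

$390,050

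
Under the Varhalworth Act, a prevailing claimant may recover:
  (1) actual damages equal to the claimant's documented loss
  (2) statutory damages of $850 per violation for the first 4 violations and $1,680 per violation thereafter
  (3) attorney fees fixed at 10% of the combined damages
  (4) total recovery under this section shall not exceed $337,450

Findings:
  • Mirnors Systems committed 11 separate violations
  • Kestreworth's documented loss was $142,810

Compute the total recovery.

First 4 violations: 4 × $850 = $3,400
Remaining violations: (11 − 4) × $1,680 = $11,760
Statutory damages: $3,400 + $11,760 = $15,160
Combined damages: $142,810 + $15,160 = $157,970
Attorney fees: 10% of $157,970 = $15,797
Total before cap: $157,970 + $15,797 = $173,767
Cap at $337,450: $173,767 is within the cap, no reduction.

Total recovery: $173,767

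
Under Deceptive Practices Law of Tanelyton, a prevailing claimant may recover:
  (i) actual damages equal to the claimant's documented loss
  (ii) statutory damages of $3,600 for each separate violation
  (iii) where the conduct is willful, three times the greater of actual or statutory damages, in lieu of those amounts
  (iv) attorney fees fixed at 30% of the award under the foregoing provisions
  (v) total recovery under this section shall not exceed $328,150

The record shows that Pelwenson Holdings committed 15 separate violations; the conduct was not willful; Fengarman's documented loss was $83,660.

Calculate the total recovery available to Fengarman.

Statutory damages: 15 × $3,600 = $54,000
Conduct not willful: the in-lieu enhancement does not apply.
Actual plus statutory damages: $83,660 + $54,000 = $137,660
Attorney fees: 30% of $137,660 = $41,298
Total before cap: $137,660 + $41,298 = $178,958
Cap at $328,150: $178,958 is within the cap, no reduction.

Total recovery: $178,958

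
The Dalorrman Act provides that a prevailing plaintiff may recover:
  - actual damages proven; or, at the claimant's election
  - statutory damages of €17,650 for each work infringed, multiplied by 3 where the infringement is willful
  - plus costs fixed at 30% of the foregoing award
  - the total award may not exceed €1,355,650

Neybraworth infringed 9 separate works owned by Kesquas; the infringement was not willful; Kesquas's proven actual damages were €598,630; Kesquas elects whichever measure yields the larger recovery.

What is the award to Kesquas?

€778,219

Statutory damages: 9 × €17,650 = €158,850
Infringement not willful: no ×3 enhancement.
Greater of actual damages (€598,630) or statutory damages (€158,850): €598,630
Costs: 30% of €598,630 = €179,589
Award plus costs: €598,630 + €179,589 = €778,219
Cap at €1,355,650: €778,219 is within the cap, no reduction.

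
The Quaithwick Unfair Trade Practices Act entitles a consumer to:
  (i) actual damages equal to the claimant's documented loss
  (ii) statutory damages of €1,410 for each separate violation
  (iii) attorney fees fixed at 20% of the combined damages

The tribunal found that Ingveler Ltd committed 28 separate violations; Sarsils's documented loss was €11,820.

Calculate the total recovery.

€61,560

Statutory damages: 28 × €1,410 = €39,480
Combined damages: €11,820 + €39,480 = €51,300
Attorney fees: 20% of €51,300 = €10,260
Total recovery: €51,300 + €10,260 = €61,560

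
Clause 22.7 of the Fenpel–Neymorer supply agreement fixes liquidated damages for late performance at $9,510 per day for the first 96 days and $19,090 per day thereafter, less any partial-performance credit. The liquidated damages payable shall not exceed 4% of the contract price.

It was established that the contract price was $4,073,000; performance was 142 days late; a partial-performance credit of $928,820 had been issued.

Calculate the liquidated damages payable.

First 96 days: 96 × $9,510 = $912,960
Remaining days: (142 − 96) × $19,090 = $878,140
Accrued per-day damages: $912,960 + $878,140 = $1,791,100
Less partial-performance credit: $1,791,100 − $928,820 = $862,280
Cap: 4% of $4,073,000 = $162,920
Cap at $162,920: $862,280 exceeds the cap → $162,920

Liquidated damages: $162,920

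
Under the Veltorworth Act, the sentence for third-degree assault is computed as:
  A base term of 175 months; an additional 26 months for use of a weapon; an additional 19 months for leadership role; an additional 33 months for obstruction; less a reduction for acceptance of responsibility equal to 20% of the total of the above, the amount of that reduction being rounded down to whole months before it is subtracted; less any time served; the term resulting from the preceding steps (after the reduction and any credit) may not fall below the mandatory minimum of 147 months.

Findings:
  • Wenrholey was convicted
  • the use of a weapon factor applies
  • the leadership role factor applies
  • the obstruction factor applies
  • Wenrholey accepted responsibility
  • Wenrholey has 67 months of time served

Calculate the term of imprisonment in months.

147 months

Use of a weapon enhancement: +26 months
Leadership role enhancement: +19 months
Obstruction enhancement: +33 months
Adjusted term: 175 months + 26 months + 19 months + 33 months = 253 months
Acceptance of responsibility reduction: 20% of 253 months = 50 months (rounded down)
After reduction: 253 − 50 = 203 months
Less time served: 203 months − 67 months = 136 months
Minimum 147 months: 136 months is below the minimum → 147 months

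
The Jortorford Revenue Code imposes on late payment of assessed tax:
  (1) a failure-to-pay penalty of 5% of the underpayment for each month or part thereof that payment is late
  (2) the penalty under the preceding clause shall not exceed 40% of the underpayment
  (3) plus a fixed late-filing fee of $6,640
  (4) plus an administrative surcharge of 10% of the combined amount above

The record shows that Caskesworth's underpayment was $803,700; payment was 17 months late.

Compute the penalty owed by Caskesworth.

$360,932

Accrued rate: 5% × 17 = 85%, capped at 40% → 40%
Failure-to-pay penalty: 40% of $803,700 = $321,480
Penalty before surcharge: $321,480 + $6,640 = $328,120
Administrative surcharge: 10% of $328,120 = $32,812
Total penalty: $328,120 + $32,812 = $360,932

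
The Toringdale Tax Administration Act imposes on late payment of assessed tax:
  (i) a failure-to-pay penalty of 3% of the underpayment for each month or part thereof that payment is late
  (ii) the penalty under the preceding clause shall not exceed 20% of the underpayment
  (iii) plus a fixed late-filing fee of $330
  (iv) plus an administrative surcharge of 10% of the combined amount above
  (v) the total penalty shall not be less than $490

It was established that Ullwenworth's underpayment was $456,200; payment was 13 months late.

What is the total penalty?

$100,727

Accrued rate: 3% × 13 = 39%, capped at 20% → 20%
Failure-to-pay penalty: 20% of $456,200 = $91,240
Penalty before surcharge: $91,240 + $330 = $91,570
Administrative surcharge: 10% of $91,570 = $9,157
Total penalty: $91,570 + $9,157 = $100,727
Minimum $490: $100,727 meets the minimum, no increase.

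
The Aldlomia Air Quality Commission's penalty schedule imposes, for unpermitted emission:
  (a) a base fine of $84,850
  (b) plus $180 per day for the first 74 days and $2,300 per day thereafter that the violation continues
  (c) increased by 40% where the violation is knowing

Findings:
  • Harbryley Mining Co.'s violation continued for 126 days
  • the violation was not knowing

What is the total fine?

First 74 days: 74 × $180 = $13,320
Remaining days: (126 − 74) × $2,300 = $119,600
Per-day component: $13,320 + $119,600 = $132,920
Base plus per-day: $84,850 + $132,920 = $217,770
The violation was not knowing: no 40% increase.

$217,770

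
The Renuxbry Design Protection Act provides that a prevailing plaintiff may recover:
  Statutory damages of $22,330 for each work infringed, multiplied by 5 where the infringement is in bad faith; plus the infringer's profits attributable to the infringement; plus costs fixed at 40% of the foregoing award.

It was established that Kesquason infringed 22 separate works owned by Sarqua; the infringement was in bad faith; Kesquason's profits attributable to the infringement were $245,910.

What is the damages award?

$3,783,094

Statutory damages: 22 × $22,330 = $491,260
Multiplied by 5: 5 × $491,260 = $2,456,300
Combined award: $2,456,300 + $245,910 = $2,702,210
Costs: 40% of $2,702,210 = $1,080,884
Award plus costs: $2,702,210 + $1,080,884 = $3,783,094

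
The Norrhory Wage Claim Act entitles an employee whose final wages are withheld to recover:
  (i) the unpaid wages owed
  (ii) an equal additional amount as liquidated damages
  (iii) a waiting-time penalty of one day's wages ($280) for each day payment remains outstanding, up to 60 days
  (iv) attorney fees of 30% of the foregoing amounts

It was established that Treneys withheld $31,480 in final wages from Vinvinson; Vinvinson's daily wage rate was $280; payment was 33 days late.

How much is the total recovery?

Liquidated damages (equal amount): $31,480
Penalty days: min(33, 60) = 33
Waiting-time penalty: 33 × $280 = $9,240
Subtotal: $31,480 + $31,480 + $9,240 = $72,200
Attorney fees: 30% of $72,200 = $21,660
Total award: $72,200 + $21,660 = $93,860

$93,860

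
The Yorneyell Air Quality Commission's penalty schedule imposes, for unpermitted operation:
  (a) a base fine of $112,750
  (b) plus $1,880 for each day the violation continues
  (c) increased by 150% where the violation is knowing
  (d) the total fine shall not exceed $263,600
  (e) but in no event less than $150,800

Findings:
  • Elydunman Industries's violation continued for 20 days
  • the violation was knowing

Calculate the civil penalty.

Per-day component: 20 × $1,880 = $37,600
Base plus per-day: $112,750 + $37,600 = $150,350
Enhancement: 150% of $150,350 = $225,525
Enhanced fine: $150,350 + $225,525 = $375,875
Cap at $263,600: $375,875 exceeds the cap → $263,600
Minimum $150,800: $263,600 meets the minimum, no increase.

$263,600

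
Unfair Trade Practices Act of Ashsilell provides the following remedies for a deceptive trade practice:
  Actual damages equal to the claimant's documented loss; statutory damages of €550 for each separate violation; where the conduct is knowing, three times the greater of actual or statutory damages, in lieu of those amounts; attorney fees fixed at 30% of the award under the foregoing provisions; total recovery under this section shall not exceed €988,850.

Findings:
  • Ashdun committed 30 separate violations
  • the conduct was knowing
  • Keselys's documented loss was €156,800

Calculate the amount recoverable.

Statutory damages: 30 × €550 = €16,500
Greater of actual damages (€156,800) or statutory damages (€16,500): €156,800
Trebled: 3 × €156,800 = €470,400
Attorney fees: 30% of €470,400 = €141,120
Total before cap: €470,400 + €141,120 = €611,520
Cap at €988,850: €611,520 is within the cap, no reduction.

€611,520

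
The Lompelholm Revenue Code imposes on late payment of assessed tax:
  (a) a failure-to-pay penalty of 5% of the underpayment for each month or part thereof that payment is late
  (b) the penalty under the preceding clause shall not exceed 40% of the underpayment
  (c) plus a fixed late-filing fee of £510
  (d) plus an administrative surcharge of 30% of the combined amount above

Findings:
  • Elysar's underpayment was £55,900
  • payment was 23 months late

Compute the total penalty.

Accrued rate: 5% × 23 = 115%, capped at 40% → 40%
Failure-to-pay penalty: 40% of £55,900 = £22,360
Penalty before surcharge: £22,360 + £510 = £22,870
Administrative surcharge: 30% of £22,870 = £6,861
Total penalty: £22,870 + £6,861 = £29,731

£29,731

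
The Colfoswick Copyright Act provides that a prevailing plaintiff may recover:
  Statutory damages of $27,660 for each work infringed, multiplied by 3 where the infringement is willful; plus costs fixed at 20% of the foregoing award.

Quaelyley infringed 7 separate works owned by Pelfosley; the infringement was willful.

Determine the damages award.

$697,032

Statutory damages: 7 × $27,660 = $193,620
Trebled: 3 × $193,620 = $580,860
Costs: 20% of $580,860 = $116,172
Award plus costs: $580,860 + $116,172 = $697,032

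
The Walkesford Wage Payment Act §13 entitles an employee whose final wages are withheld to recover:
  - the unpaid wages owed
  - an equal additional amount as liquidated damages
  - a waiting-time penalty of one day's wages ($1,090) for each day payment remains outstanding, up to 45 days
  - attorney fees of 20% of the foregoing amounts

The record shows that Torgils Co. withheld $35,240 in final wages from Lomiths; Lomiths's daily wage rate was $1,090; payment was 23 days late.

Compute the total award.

Liquidated damages (equal amount): $35,240
Penalty days: min(23, 45) = 23
Waiting-time penalty: 23 × $1,090 = $25,070
Subtotal: $35,240 + $35,240 + $25,070 = $95,550
Attorney fees: 20% of $95,550 = $19,110
Total award: $95,550 + $19,110 = $114,660

$114,660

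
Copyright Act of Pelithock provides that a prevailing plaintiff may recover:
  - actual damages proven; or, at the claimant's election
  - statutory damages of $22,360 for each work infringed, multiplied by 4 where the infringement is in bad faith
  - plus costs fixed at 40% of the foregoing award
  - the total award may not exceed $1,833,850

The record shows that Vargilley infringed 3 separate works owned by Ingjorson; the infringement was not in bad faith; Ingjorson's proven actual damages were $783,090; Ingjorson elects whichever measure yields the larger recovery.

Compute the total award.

Award: $1,096,326

Statutory damages: 3 × $22,360 = $67,080
Infringement not in bad faith: no ×4 enhancement.
Greater of actual damages ($783,090) or statutory damages ($67,080): $783,090
Costs: 40% of $783,090 = $313,236
Award plus costs: $783,090 + $313,236 = $1,096,326
Cap at $1,833,850: $1,096,326 is within the cap, no reduction.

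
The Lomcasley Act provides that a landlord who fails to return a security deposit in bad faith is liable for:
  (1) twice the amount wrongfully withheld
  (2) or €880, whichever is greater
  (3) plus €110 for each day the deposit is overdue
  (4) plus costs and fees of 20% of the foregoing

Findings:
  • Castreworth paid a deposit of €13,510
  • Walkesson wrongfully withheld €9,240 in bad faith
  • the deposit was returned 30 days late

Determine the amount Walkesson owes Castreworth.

Recovery: €26,136

Doubled: 2 × €9,240 = €18,480
Minimum €880: €18,480 meets the minimum, no increase.
Late-return penalty: 30 × €110 = €3,300
Damages plus late penalty: €18,480 + €3,300 = €21,780
Costs and fees: 20% of €21,780 = €4,356
Total recovery: €21,780 + €4,356 = €26,136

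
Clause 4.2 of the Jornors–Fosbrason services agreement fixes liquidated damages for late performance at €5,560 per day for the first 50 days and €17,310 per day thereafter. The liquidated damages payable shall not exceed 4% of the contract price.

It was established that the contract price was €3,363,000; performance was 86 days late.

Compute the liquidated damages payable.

First 50 days: 50 × €5,560 = €278,000
Remaining days: (86 − 50) × €17,310 = €623,160
Accrued per-day damages: €278,000 + €623,160 = €901,160
Cap: 4% of €3,363,000 = €134,520
Cap at €134,520: €901,160 exceeds the cap → €134,520

€134,520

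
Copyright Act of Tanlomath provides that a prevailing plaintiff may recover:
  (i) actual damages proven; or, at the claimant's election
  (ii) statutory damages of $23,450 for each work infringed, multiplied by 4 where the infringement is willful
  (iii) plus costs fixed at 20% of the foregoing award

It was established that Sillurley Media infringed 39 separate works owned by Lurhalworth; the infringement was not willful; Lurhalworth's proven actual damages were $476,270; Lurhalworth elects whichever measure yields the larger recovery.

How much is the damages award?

$1,097,460

Statutory damages: 39 × $23,450 = $914,550
Infringement not willful: no ×4 enhancement.
Greater of actual damages ($476,270) or statutory damages ($914,550): $914,550
Costs: 20% of $914,550 = $182,910
Award plus costs: $914,550 + $182,910 = $1,097,460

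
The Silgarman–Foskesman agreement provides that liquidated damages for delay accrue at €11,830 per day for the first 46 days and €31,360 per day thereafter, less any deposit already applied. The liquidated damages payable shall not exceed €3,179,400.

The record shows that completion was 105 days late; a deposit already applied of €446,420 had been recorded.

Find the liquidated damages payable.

€1,948,000

First 46 days: 46 × €11,830 = €544,180
Remaining days: (105 − 46) × €31,360 = €1,850,240
Accrued per-day damages: €544,180 + €1,850,240 = €2,394,420
Less deposit already applied: €2,394,420 − €446,420 = €1,948,000
Cap at €3,179,400: €1,948,000 is within the cap, no reduction.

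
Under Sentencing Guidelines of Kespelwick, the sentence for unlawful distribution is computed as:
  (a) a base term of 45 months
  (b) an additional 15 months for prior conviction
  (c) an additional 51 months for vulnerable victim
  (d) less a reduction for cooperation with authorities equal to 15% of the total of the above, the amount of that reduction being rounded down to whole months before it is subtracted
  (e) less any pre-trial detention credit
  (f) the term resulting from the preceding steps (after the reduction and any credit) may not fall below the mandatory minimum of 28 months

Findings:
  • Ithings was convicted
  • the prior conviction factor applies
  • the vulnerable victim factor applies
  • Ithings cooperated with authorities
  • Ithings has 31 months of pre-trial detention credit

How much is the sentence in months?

Prior conviction enhancement: +15 months
Vulnerable victim enhancement: +51 months
Adjusted term: 45 months + 15 months + 51 months = 111 months
Cooperation with authorities reduction: 15% of 111 months = 16 months (rounded down)
After reduction: 111 − 16 = 95 months
Less pre-trial detention credit: 95 months − 31 months = 64 months
Minimum 28 months: 64 months meets the minimum, no increase.

64 months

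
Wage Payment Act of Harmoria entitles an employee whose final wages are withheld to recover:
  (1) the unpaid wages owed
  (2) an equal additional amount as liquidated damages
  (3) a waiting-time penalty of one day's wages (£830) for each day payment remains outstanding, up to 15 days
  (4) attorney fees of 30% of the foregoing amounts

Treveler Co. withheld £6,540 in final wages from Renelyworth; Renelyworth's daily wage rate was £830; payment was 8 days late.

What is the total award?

Total award: £25,636

Liquidated damages (equal amount): £6,540
Penalty days: min(8, 15) = 8
Waiting-time penalty: 8 × £830 = £6,640
Subtotal: £6,540 + £6,540 + £6,640 = £19,720
Attorney fees: 30% of £19,720 = £5,916
Total award: £19,720 + £5,916 = £25,636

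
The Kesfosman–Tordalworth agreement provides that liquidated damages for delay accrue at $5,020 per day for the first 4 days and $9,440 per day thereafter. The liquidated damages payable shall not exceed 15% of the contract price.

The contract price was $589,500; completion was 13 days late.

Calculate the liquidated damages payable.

$88,425

First 4 days: 4 × $5,020 = $20,080
Remaining days: (13 − 4) × $9,440 = $84,960
Accrued per-day damages: $20,080 + $84,960 = $105,040
Cap: 15% of $589,500 = $88,425
Cap at $88,425: $105,040 exceeds the cap → $88,425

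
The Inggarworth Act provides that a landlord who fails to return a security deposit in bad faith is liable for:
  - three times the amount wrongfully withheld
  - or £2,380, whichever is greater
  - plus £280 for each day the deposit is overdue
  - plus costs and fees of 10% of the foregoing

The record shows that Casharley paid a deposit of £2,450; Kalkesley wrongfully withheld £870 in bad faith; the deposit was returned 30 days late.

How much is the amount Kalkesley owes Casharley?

Trebled: 3 × £870 = £2,610
Minimum £2,380: £2,610 meets the minimum, no increase.
Late-return penalty: 30 × £280 = £8,400
Damages plus late penalty: £2,610 + £8,400 = £11,010
Costs and fees: 10% of £11,010 = £1,101
Total recovery: £11,010 + £1,101 = £12,111

£12,111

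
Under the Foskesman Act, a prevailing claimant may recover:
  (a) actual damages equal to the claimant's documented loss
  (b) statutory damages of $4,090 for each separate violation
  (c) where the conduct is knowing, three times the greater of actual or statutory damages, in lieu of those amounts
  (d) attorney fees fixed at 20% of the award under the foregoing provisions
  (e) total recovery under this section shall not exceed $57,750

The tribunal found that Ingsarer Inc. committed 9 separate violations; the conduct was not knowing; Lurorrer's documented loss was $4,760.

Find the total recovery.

Statutory damages: 9 × $4,090 = $36,810
Conduct not knowing: the in-lieu enhancement does not apply.
Actual plus statutory damages: $4,760 + $36,810 = $41,570
Attorney fees: 20% of $41,570 = $8,314
Total before cap: $41,570 + $8,314 = $49,884
Cap at $57,750: $49,884 is within the cap, no reduction.

$49,884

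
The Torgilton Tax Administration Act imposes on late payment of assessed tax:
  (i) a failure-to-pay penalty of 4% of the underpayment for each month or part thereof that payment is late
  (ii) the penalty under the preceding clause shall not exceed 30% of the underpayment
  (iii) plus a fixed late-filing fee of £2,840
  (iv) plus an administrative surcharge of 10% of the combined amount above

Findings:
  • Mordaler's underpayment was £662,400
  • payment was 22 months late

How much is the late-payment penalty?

£221,716

Accrued rate: 4% × 22 = 88%, capped at 30% → 30%
Failure-to-pay penalty: 30% of £662,400 = £198,720
Penalty before surcharge: £198,720 + £2,840 = £201,560
Administrative surcharge: 10% of £201,560 = £20,156
Total penalty: £201,560 + £20,156 = £221,716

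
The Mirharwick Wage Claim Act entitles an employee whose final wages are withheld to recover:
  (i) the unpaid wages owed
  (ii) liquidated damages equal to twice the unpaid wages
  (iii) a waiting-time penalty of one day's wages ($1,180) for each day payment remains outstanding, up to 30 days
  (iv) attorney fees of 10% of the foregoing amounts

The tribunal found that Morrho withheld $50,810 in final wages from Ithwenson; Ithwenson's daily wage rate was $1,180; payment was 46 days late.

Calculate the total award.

Doubled: 2 × $50,810 = $101,620
Penalty days: min(46, 30) = 30
Waiting-time penalty: 30 × $1,180 = $35,400
Subtotal: $50,810 + $101,620 + $35,400 = $187,830
Attorney fees: 10% of $187,830 = $18,783
Total award: $187,830 + $18,783 = $206,613

$206,613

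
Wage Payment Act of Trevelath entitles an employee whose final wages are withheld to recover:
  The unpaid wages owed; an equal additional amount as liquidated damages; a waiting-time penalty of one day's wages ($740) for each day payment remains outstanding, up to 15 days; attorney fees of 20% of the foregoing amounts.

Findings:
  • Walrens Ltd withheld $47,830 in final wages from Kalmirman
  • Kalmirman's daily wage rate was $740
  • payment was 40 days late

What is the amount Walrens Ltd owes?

Total award: $128,112

Liquidated damages (equal amount): $47,830
Penalty days: min(40, 15) = 15
Waiting-time penalty: 15 × $740 = $11,100
Subtotal: $47,830 + $47,830 + $11,100 = $106,760
Attorney fees: 20% of $106,760 = $21,352
Total award: $106,760 + $21,352 = $128,112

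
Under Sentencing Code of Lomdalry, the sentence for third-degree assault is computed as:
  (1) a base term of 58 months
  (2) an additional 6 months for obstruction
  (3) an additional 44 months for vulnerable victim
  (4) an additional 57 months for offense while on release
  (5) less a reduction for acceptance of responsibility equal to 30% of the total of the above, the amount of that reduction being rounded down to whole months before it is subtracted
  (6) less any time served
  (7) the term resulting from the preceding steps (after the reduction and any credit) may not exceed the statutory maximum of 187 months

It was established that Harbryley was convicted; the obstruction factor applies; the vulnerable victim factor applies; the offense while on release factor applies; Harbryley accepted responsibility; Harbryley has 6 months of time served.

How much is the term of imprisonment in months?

110 months

Obstruction enhancement: +6 months
Vulnerable victim enhancement: +44 months
Offense while on release enhancement: +57 months
Adjusted term: 58 months + 6 months + 44 months + 57 months = 165 months
Acceptance of responsibility reduction: 30% of 165 months = 49 months (rounded down)
After reduction: 165 − 49 = 116 months
Less time served: 116 months − 6 months = 110 months
Cap at 187 months: 110 months is within the cap, no reduction.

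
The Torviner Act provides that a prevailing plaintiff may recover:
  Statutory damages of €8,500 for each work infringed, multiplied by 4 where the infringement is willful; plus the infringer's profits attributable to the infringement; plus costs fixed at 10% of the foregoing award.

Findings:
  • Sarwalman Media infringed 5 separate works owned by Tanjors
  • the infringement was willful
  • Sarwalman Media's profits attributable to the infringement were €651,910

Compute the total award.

Statutory damages: 5 × €8,500 = €42,500
Multiplied by 4: 4 × €42,500 = €170,000
Combined award: €170,000 + €651,910 = €821,910
Costs: 10% of €821,910 = €82,191
Award plus costs: €821,910 + €82,191 = €904,101

€904,101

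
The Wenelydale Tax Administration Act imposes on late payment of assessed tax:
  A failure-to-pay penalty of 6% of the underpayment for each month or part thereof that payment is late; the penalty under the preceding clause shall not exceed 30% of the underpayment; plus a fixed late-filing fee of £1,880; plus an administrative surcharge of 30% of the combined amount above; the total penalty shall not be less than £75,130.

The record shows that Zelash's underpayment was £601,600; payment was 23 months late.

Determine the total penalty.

Accrued rate: 6% × 23 = 138%, capped at 30% → 30%
Failure-to-pay penalty: 30% of £601,600 = £180,480
Penalty before surcharge: £180,480 + £1,880 = £182,360
Administrative surcharge: 30% of £182,360 = £54,708
Total penalty: £182,360 + £54,708 = £237,068
Minimum £75,130: £237,068 meets the minimum, no increase.

£237,068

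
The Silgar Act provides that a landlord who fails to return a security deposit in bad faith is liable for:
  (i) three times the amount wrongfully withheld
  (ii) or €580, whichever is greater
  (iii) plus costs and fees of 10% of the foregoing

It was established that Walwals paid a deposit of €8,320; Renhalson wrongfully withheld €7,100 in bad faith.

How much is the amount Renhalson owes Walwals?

€23,430

Trebled: 3 × €7,100 = €21,300
Minimum €580: €21,300 meets the minimum, no increase.
Costs and fees: 10% of €21,300 = €2,130
Total recovery: €21,300 + €2,130 = €23,430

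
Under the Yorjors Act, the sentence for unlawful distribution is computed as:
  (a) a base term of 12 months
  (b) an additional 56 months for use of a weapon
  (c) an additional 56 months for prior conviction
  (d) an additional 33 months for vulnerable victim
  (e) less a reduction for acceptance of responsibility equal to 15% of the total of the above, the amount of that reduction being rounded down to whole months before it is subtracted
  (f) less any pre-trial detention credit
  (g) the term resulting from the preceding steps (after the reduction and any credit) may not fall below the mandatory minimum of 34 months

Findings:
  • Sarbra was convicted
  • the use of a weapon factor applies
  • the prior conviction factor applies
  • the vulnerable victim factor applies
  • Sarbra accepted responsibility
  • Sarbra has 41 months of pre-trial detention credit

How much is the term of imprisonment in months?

Use of a weapon enhancement: +56 months
Prior conviction enhancement: +56 months
Vulnerable victim enhancement: +33 months
Adjusted term: 12 months + 56 months + 56 months + 33 months = 157 months
Acceptance of responsibility reduction: 15% of 157 months = 23 months (rounded down)
After reduction: 157 − 23 = 134 months
Less pre-trial detention credit: 134 months − 41 months = 93 months
Minimum 34 months: 93 months meets the minimum, no increase.

93 months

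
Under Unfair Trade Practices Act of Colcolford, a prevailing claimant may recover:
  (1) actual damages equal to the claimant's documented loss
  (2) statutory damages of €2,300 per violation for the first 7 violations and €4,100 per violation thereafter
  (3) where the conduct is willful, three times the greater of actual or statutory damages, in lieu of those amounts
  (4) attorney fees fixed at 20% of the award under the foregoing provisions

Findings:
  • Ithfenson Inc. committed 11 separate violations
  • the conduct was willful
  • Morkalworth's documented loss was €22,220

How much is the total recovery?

First 7 violations: 7 × €2,300 = €16,100
Remaining violations: (11 − 7) × €4,100 = €16,400
Statutory damages: €16,100 + €16,400 = €32,500
Greater of actual damages (€22,220) or statutory damages (€32,500): €32,500
Trebled: 3 × €32,500 = €97,500
Attorney fees: 20% of €97,500 = €19,500
Total recovery: €97,500 + €19,500 = €117,000

€117,000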